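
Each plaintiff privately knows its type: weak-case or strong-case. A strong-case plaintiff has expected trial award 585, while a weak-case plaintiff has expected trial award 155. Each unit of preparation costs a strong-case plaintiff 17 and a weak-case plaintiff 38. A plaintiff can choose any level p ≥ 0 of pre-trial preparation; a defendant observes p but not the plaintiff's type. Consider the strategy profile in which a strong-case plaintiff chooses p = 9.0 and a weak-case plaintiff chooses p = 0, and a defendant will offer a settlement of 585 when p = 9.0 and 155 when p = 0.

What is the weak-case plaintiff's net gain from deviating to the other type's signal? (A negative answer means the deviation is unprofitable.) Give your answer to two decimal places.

88.00

Playing p = 0 the weak-case plaintiff receives 155.
Deviating to p = 9.0 brings payment 585 at cost 38 × 9.0 = 342, netting 243.
Gain from deviating: 243 − 155 = 88.00.
The gain is positive, so the weak-case type's incentive-compatibility constraint is violated — this profile is not a separating equilibrium.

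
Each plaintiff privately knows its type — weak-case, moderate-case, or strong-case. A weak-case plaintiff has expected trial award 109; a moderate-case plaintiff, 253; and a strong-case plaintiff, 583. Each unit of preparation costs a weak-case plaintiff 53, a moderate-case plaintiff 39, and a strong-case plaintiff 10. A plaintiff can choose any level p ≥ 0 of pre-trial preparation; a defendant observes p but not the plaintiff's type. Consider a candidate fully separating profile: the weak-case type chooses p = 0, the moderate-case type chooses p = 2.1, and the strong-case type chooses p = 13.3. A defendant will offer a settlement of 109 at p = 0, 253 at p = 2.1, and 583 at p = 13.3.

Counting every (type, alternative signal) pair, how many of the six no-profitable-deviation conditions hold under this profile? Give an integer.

Moderate-case (own payoff 253 − 39×2.1 = 171.1): to p=0 gives 109 → no gain ✓; to p=13.3 gives 583 − 39×13.3 = 64.3 → no gain ✓.
Strong-case (own payoff 583 − 10×13.3 = 450): to p=0 gives 109 → no gain ✓; to p=2.1 gives 253 − 10×2.1 = 232 → no gain ✓.
Weak-case (own payoff 109): to p=2.1 gives 253 − 53×2.1 = 141.7 → profitable ✗; to p=13.3 gives 583 − 53×13.3 = -121.9 → no gain ✓.
5 of the 6 constraints hold; not an equilibrium.

5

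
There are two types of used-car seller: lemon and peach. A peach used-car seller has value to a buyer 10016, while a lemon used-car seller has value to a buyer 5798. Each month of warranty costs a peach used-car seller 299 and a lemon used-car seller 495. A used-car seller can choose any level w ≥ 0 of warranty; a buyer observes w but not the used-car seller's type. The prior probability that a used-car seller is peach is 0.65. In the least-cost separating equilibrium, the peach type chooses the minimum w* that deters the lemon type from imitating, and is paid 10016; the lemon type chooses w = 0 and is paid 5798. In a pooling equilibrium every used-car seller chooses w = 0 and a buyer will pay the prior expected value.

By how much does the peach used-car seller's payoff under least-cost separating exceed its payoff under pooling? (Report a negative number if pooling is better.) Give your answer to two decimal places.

Least-cost separating signal: w* solves 5798 = 10016 − 495·w*, so w* = (10016 − 5798)/495 ≈ 8.5212.
Peach type's separating payoff: 10016 − 299 × w* = 10016 − 299 × (10016 − 5798)/495 = 10016 − 1261182/495 ≈ 7468.1576.
Pooling payoff: 0.65 × 10016 + 0.35 × 5798 = 8539.7.
Difference: 7468.1576 − 8539.7 = -1071.5424, i.e. -1071.54 to two decimal places.
The peach type would prefer the pooling outcome.

-1071.54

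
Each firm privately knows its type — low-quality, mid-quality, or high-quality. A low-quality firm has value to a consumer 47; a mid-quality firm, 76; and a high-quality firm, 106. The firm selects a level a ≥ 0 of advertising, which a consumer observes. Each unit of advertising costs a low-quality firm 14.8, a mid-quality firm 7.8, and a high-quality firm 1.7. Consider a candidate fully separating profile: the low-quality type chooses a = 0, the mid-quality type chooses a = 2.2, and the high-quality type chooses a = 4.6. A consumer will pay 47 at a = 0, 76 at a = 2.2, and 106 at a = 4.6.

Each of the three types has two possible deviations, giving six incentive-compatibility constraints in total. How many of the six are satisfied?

Mid-quality (own payoff 76 − 7.8×2.2 = 58.84): to a=0 gives 47 → no gain ✓; to a=4.6 gives 106 − 7.8×4.6 = 70.12 → profitable ✗.
Low-quality (own payoff 47): to a=2.2 gives 76 − 14.8×2.2 = 43.44 → no gain ✓; to a=4.6 gives 106 − 14.8×4.6 = 37.92 → no gain ✓.
High-quality (own payoff 106 − 1.7×4.6 = 98.18): to a=0 gives 47 → no gain ✓; to a=2.2 gives 76 − 1.7×2.2 = 72.26 → no gain ✓.
5 of the 6 constraints hold; not an equilibrium.

5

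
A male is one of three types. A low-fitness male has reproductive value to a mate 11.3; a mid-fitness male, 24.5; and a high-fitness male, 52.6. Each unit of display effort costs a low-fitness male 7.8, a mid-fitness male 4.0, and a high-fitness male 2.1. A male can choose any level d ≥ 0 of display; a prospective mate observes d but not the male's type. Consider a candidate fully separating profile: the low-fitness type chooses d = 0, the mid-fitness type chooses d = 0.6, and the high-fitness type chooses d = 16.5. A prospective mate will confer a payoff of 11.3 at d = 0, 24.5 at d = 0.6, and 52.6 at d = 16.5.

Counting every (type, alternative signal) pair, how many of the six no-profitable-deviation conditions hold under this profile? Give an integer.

High-fitness (own payoff 52.6 − 2.1×16.5 = 17.95): to d=0 gives 11.3 → no gain ✓; to d=0.6 gives 24.5 − 2.1×0.6 = 23.24 → profitable ✗.
Low-fitness (own payoff 11.3): to d=0.6 gives 24.5 − 7.8×0.6 = 19.82 → profitable ✗; to d=16.5 gives 52.6 − 7.8×16.5 = -76.1 → no gain ✓.
Mid-fitness (own payoff 24.5 − 4.0×0.6 = 22.1): to d=0 gives 11.3 → no gain ✓; to d=16.5 gives 52.6 − 4.0×16.5 = -13.4 → no gain ✓.
4 of the 6 constraints hold; not an equilibrium.

4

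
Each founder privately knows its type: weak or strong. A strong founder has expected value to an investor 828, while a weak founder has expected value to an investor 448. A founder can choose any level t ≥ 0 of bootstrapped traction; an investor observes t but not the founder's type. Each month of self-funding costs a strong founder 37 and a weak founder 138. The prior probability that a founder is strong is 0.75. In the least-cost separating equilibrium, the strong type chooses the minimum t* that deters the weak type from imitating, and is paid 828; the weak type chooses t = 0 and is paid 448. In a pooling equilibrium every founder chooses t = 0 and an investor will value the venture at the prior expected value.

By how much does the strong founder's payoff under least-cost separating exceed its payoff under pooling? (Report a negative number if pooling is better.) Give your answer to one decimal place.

Least-cost separating signal: t* solves 448 = 828 − 138·t*, so t* = (828 − 448)/138 ≈ 2.7536.
Strong type's separating payoff: 828 − 37 × t* = 828 − 37 × (828 − 448)/138 = 828 − 14060/138 ≈ 726.116.
Pooling payoff: 0.75 × 828 + 0.25 × 448 = 733.
Difference: 726.116 − 733 = -6.884, i.e. -6.9 to one decimal place.
The strong type would prefer the pooling outcome.

-6.9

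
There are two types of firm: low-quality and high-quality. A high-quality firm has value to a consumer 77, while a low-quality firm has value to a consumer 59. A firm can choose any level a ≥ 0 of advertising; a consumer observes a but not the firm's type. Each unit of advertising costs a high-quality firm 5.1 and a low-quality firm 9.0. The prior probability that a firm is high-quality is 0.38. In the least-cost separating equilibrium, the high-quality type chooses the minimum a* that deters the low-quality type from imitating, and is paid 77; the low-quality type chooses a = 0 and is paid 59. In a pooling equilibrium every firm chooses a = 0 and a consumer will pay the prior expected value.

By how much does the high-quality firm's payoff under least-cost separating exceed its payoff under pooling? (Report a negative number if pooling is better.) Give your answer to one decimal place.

Least-cost separating signal: a* solves 59 = 77 − 9.0·a*, so a* = (77 − 59)/9.0 = 2.
High-quality type's separating payoff: 77 − 5.1 × a* = 77 − 5.1 × (77 − 59)/9.0 = 77 − 91.8/9.0 = 66.8.
Pooling payoff: 0.38 × 77 + 0.62 × 59 = 65.84.
Difference: 66.8 − 65.84 = 0.96, i.e. 1.0 to one decimal place.
The high-quality type prefers to separate.

1.0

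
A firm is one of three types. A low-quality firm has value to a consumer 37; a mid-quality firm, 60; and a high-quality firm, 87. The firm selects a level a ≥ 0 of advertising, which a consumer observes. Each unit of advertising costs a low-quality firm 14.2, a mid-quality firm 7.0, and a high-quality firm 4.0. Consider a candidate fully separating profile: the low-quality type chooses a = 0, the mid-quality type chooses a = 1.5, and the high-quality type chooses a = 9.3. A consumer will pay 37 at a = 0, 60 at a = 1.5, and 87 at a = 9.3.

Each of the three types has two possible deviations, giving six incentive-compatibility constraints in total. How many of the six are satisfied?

High-quality (own payoff 87 − 4.0×9.3 = 49.8): to a=0 gives 37 → no gain ✓; to a=1.5 gives 60 − 4.0×1.5 = 54 → profitable ✗.
Mid-quality (own payoff 60 − 7.0×1.5 = 49.5): to a=0 gives 37 → no gain ✓; to a=9.3 gives 87 − 7.0×9.3 = 21.9 → no gain ✓.
Low-quality (own payoff 37): to a=1.5 gives 60 − 14.2×1.5 = 38.7 → profitable ✗; to a=9.3 gives 87 − 14.2×9.3 = -45.06 → no gain ✓.
4 of the 6 constraints hold; not an equilibrium.

4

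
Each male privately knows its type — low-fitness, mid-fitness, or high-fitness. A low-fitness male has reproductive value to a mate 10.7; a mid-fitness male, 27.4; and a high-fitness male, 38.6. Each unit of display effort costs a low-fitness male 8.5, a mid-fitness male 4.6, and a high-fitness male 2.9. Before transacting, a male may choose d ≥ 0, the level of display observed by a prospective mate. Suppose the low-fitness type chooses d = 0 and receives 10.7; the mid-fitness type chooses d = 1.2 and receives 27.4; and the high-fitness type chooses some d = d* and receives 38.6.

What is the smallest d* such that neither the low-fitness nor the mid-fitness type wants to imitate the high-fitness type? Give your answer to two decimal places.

3.63

Low-fitness type (on-path payoff 10.7) won't mimic when 10.7 ≥ 38.6 − 8.5·d*, i.e. d* ≥ 3.28.
Mid-fitness type (on-path payoff 27.4 − 4.6×1.2 = 21.88) won't mimic when 21.88 ≥ 38.6 − 4.6·d*, i.e. d* ≥ 3.63.
Both must hold, so d* = max(3.28, 3.63) = 3.63. The mid-fitness type's constraint binds.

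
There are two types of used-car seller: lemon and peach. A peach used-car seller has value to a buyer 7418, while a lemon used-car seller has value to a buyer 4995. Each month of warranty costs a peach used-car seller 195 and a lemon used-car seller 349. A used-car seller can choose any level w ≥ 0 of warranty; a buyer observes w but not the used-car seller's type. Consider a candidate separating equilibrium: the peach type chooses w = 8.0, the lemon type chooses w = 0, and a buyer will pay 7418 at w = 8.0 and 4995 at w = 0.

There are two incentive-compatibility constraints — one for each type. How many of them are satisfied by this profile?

2

Lemon type: stay at 0 → 4995; mimic → 7418 − 349 × 8.0 = 4626. IC holds (4995 ≥ 4626).
Peach type: signal → 7418 − 195 × 8.0 = 5858; deviate to 0 → 4995. IC holds (5858 ≥ 4995).
2 of 2 constraints hold, so this is a separating equilibrium.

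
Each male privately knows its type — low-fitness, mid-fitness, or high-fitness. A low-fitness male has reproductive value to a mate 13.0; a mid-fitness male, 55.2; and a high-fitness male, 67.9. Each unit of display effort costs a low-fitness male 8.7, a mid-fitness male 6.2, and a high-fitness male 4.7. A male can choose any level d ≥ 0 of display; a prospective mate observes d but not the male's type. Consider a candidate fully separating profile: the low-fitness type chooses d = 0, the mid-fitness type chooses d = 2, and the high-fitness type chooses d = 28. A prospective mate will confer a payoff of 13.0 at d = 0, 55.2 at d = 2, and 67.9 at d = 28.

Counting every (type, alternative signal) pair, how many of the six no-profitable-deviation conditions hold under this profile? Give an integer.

3

Mid-fitness (own payoff 55.2 − 6.2×2 = 42.8): to d=0 gives 13.0 → no gain ✓; to d=28 gives 67.9 − 6.2×28 = -105.7 → no gain ✓.
High-fitness (own payoff 67.9 − 4.7×28 = -63.7): to d=0 gives 13.0 → profitable ✗; to d=2 gives 55.2 − 4.7×2 = 45.8 → profitable ✗.
Low-fitness (own payoff 13.0): to d=2 gives 55.2 − 8.7×2 = 37.8 → profitable ✗; to d=28 gives 67.9 − 8.7×28 = -175.7 → no gain ✓.
3 of the 6 constraints hold; not an equilibrium.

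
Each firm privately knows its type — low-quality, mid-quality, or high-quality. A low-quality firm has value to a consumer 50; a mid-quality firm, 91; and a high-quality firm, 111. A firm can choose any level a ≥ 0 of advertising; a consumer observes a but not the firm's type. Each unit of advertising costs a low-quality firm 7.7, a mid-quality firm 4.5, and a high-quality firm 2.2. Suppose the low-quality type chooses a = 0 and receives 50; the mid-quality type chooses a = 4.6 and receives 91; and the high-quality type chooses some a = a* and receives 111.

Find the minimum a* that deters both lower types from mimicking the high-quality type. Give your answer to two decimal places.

9.04

Mid-quality type (on-path payoff 91 − 4.5×4.6 = 70.3) won't mimic when 70.3 ≥ 111 − 4.5·a*, i.e. a* ≥ 9.04.
Low-quality type (on-path payoff 50) won't mimic when 50 ≥ 111 − 7.7·a*, i.e. a* ≥ 7.92.
Both must hold, so a* = max(7.92, 9.04) = 9.04. The mid-quality type's constraint binds.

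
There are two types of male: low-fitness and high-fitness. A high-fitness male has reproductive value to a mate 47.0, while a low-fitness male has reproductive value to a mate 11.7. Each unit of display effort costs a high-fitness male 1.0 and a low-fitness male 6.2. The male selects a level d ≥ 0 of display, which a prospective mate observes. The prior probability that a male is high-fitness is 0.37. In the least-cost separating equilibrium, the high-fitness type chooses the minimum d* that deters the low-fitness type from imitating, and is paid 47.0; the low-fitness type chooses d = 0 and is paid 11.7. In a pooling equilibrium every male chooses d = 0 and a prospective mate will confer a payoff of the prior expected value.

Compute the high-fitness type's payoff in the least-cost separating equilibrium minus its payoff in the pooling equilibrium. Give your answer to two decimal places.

Least-cost separating signal: d* solves 11.7 = 47.0 − 6.2·d*, so d* = (47.0 − 11.7)/6.2 ≈ 5.6935.
High-fitness type's separating payoff: 47.0 − 1.0 × d* = 47.0 − 1.0 × (47.0 − 11.7)/6.2 = 47.0 − 35.3/6.2 ≈ 41.3065.
Pooling payoff: 0.37 × 47.0 + 0.63 × 11.7 = 24.761.
Difference: 41.3065 − 24.761 = 16.5455, i.e. 16.55 to two decimal places.
The high-fitness type prefers to separate.

16.55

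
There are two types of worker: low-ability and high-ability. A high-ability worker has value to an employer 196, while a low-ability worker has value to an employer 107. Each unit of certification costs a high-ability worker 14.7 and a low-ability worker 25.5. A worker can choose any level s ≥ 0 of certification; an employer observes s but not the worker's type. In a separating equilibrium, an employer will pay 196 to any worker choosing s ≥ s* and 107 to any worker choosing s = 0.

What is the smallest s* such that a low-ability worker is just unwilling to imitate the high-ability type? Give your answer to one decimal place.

A low-ability worker choosing s = 0 receives 107.
Imitating at s* instead would pay 196 at cost 25.5·s*, netting 196 − 25.5·s*.
Indifference: 107 = 196 − 25.5·s*, so s* = (196 − 107) / 25.5 ≈ 3.5.
At s* the low-ability type's incentive constraint just binds; the high-ability type strictly prefers s* since its per-unit cost is lower.

3.5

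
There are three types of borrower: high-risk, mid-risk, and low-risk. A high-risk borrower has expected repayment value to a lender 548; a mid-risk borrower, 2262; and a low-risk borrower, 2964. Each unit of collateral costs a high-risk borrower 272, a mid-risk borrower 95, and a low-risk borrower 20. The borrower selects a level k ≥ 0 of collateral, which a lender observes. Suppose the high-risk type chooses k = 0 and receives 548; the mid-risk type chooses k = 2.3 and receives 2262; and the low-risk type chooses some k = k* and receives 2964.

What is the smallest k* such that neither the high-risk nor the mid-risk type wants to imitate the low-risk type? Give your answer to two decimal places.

9.69

Mid-risk type (on-path payoff 2262 − 95×2.3 = 2043.5) won't mimic when 2043.5 ≥ 2964 − 95·k*, i.e. k* ≥ 9.69.
High-risk type (on-path payoff 548) won't mimic when 548 ≥ 2964 − 272·k*, i.e. k* ≥ 8.88.
Both must hold, so k* = max(8.88, 9.69) = 9.69. The mid-risk type's constraint binds.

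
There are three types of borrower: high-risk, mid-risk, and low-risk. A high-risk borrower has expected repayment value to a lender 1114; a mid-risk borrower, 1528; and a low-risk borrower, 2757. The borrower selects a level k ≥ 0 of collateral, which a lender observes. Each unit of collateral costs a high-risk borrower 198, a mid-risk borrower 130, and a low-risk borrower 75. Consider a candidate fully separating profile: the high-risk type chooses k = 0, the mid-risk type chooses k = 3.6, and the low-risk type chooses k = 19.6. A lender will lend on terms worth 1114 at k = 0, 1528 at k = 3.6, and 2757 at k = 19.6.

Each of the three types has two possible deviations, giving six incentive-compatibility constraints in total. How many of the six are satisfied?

5

Mid-risk (own payoff 1528 − 130×3.6 = 1060): to k=0 gives 1114 → profitable ✗; to k=19.6 gives 2757 − 130×19.6 = 209 → no gain ✓.
Low-risk (own payoff 2757 − 75×19.6 = 1287): to k=0 gives 1114 → no gain ✓; to k=3.6 gives 1528 − 75×3.6 = 1258 → no gain ✓.
High-risk (own payoff 1114): to k=3.6 gives 1528 − 198×3.6 = 815.2 → no gain ✓; to k=19.6 gives 2757 − 198×19.6 = -1123.8 → no gain ✓.
5 of the 6 constraints hold; not an equilibrium.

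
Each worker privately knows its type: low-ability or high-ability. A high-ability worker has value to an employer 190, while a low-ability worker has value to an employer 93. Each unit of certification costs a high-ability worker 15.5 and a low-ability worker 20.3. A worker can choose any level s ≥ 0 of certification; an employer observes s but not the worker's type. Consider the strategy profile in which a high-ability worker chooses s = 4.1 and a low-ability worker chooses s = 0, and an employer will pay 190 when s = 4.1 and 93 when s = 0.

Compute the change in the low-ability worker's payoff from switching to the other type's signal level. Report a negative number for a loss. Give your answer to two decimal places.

Playing s = 0 the low-ability worker receives 93.
Deviating to s = 4.1 brings payment 190 at cost 20.3 × 4.1 = 83.23, netting 106.77.
Gain from deviating: 106.77 − 93 = 13.77.
The gain is positive, so the low-ability type's incentive-compatibility constraint is violated — this profile is not a separating equilibrium.

13.77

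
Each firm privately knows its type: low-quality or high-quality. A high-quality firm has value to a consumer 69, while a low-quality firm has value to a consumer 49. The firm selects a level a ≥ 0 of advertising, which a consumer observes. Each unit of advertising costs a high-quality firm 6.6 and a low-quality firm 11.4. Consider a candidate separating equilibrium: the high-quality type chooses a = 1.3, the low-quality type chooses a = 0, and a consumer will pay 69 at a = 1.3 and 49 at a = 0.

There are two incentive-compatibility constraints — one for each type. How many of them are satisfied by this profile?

1

Low-quality type: stay at 0 → 49; mimic → 69 − 11.4 × 1.3 = 54.18. IC fails (49 < 54.18).
High-quality type: signal → 69 − 6.6 × 1.3 = 60.42; deviate to 0 → 49. IC holds (60.42 ≥ 49).
1 of 2 constraints hold, so this profile is not an equilibrium.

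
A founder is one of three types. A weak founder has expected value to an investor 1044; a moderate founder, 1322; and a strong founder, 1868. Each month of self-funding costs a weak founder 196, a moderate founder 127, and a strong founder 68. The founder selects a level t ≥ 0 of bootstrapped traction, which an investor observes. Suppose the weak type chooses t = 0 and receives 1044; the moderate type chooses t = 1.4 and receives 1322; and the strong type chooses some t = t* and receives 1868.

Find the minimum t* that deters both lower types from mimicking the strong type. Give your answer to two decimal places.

5.70

Moderate type (on-path payoff 1322 − 127×1.4 = 1144.2) won't mimic when 1144.2 ≥ 1868 − 127·t*, i.e. t* ≥ 5.70.
Weak type (on-path payoff 1044) won't mimic when 1044 ≥ 1868 − 196·t*, i.e. t* ≥ 4.20.
Both must hold, so t* = max(4.20, 5.70) = 5.70. The moderate type's constraint binds.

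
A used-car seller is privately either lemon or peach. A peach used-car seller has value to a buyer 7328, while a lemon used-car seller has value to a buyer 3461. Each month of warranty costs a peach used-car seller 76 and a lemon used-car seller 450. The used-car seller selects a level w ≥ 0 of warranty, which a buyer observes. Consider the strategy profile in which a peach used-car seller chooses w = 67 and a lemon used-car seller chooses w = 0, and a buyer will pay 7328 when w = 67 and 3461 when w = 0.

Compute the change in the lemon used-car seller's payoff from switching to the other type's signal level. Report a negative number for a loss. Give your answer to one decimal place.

Playing w = 0 the lemon used-car seller receives 3461.
Deviating to w = 67 brings payment 7328 at cost 450 × 67 = 30150, netting -22822.
Gain from deviating: -22822 − 3461 = -26283.0.
The gain is negative, so the lemon type's incentive-compatibility constraint is satisfied.

-26283.0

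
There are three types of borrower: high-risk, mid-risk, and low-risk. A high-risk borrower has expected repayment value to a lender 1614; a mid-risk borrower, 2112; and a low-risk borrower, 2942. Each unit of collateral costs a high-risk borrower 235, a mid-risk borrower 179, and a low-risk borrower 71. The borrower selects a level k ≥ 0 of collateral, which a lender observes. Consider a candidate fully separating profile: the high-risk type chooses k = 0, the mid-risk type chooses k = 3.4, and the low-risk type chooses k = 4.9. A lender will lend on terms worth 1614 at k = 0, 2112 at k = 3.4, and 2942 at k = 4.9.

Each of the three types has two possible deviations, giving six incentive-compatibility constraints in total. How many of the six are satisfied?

3

Mid-risk (own payoff 2112 − 179×3.4 = 1503.4): to k=0 gives 1614 → profitable ✗; to k=4.9 gives 2942 − 179×4.9 = 2064.9 → profitable ✗.
Low-risk (own payoff 2942 − 71×4.9 = 2594.1): to k=0 gives 1614 → no gain ✓; to k=3.4 gives 2112 − 71×3.4 = 1870.6 → no gain ✓.
High-risk (own payoff 1614): to k=3.4 gives 2112 − 235×3.4 = 1313 → no gain ✓; to k=4.9 gives 2942 − 235×4.9 = 1790.5 → profitable ✗.
3 of the 6 constraints hold; not an equilibrium.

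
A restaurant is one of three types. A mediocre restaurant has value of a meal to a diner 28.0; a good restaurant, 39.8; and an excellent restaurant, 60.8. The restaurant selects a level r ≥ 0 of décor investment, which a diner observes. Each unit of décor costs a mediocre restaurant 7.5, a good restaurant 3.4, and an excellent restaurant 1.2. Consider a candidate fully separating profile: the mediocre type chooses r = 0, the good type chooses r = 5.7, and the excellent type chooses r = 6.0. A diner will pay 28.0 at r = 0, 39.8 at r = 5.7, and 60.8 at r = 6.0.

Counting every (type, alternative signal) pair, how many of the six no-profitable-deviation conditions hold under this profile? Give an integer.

4

Mediocre (own payoff 28.0): to r=5.7 gives 39.8 − 7.5×5.7 = -2.95 → no gain ✓; to r=6.0 gives 60.8 − 7.5×6.0 = 15.8 → no gain ✓.
Excellent (own payoff 60.8 − 1.2×6.0 = 53.6): to r=0 gives 28.0 → no gain ✓; to r=5.7 gives 39.8 − 1.2×5.7 = 32.96 → no gain ✓.
Good (own payoff 39.8 − 3.4×5.7 = 20.42): to r=0 gives 28.0 → profitable ✗; to r=6.0 gives 60.8 − 3.4×6.0 = 40.4 → profitable ✗.
4 of the 6 constraints hold; not an equilibrium.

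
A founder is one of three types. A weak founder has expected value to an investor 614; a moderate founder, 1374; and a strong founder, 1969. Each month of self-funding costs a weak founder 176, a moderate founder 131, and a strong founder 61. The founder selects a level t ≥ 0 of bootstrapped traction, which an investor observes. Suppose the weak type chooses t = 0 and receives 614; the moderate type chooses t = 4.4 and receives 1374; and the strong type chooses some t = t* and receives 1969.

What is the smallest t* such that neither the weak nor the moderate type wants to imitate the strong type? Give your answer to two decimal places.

Moderate type (on-path payoff 1374 − 131×4.4 = 797.6) won't mimic when 797.6 ≥ 1969 − 131·t*, i.e. t* ≥ 8.94.
Weak type (on-path payoff 614) won't mimic when 614 ≥ 1969 − 176·t*, i.e. t* ≥ 7.70.
Both must hold, so t* = max(7.70, 8.94) = 8.94. The moderate type's constraint binds.

8.94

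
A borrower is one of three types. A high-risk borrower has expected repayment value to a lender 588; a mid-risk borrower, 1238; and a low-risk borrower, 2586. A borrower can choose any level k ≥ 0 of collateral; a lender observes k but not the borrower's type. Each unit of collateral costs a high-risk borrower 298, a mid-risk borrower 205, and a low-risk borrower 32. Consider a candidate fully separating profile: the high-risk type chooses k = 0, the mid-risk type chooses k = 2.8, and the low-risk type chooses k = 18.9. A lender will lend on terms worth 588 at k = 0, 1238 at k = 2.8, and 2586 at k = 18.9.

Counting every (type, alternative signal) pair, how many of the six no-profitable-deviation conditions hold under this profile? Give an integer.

6

Mid-risk (own payoff 1238 − 205×2.8 = 664): to k=0 gives 588 → no gain ✓; to k=18.9 gives 2586 − 205×18.9 = -1288.5 → no gain ✓.
Low-risk (own payoff 2586 − 32×18.9 = 1981.2): to k=0 gives 588 → no gain ✓; to k=2.8 gives 1238 − 32×2.8 = 1148.4 → no gain ✓.
High-risk (own payoff 588): to k=2.8 gives 1238 − 298×2.8 = 403.6 → no gain ✓; to k=18.9 gives 2586 − 298×18.9 = -3046.2 → no gain ✓.
6 of the 6 constraints hold; this profile is a separating equilibrium.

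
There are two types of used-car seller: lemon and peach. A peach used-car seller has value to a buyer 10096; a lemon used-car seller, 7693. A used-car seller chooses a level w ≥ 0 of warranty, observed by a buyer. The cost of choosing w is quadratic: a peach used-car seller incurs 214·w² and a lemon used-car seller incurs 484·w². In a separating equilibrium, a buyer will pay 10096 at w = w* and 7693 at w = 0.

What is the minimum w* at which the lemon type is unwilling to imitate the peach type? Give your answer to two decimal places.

The lemon type at w = 0 receives 7693; imitating at w* yields 10096 − 484·w*².
Indifference: 7693 = 10096 − 484·w*², so w*² = (10096 − 7693) / 484 ≈ 4.9649.
w* = √4.9649 ≈ 2.23.

2.23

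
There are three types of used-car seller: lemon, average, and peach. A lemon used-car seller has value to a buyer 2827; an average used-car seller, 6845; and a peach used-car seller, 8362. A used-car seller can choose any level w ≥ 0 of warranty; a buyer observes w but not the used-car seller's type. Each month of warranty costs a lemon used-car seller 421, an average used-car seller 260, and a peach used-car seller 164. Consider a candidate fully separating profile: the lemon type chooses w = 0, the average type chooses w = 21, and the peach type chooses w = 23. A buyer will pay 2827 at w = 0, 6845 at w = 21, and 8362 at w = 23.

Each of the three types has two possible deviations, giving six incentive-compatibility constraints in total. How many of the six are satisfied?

Lemon (own payoff 2827): to w=21 gives 6845 − 421×21 = -1996 → no gain ✓; to w=23 gives 8362 − 421×23 = -1321 → no gain ✓.
Peach (own payoff 8362 − 164×23 = 4590): to w=0 gives 2827 → no gain ✓; to w=21 gives 6845 − 164×21 = 3401 → no gain ✓.
Average (own payoff 6845 − 260×21 = 1385): to w=0 gives 2827 → profitable ✗; to w=23 gives 8362 − 260×23 = 2382 → profitable ✗.
4 of the 6 constraints hold; not an equilibrium.

4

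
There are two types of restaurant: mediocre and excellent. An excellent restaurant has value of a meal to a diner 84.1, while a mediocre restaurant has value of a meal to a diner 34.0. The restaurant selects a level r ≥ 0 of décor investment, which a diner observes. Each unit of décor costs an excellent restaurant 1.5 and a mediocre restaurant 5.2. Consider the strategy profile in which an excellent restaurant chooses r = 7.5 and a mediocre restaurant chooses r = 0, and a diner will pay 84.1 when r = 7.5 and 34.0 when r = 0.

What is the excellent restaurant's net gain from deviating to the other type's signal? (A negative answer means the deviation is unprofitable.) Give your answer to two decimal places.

-38.85

Playing r = 7.5 the excellent restaurant receives 84.1 − 1.5 × 7.5 = 72.85.
Deviating to r = 0 yields 34.0 instead.
Gain from deviating: 34.0 − 72.85 = -38.85.
The gain is negative, so the excellent type's incentive-compatibility constraint is satisfied.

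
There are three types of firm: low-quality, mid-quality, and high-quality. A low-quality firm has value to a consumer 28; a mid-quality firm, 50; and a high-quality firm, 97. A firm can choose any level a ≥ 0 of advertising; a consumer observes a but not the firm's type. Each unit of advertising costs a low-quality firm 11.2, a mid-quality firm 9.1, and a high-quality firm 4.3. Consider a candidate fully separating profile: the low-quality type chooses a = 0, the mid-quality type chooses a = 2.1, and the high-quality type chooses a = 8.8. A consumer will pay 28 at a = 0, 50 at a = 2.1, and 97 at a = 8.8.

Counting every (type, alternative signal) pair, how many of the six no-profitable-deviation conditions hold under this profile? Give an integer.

Mid-quality (own payoff 50 − 9.1×2.1 = 30.89): to a=0 gives 28 → no gain ✓; to a=8.8 gives 97 − 9.1×8.8 = 16.92 → no gain ✓.
High-quality (own payoff 97 − 4.3×8.8 = 59.16): to a=0 gives 28 → no gain ✓; to a=2.1 gives 50 − 4.3×2.1 = 40.97 → no gain ✓.
Low-quality (own payoff 28): to a=2.1 gives 50 − 11.2×2.1 = 26.48 → no gain ✓; to a=8.8 gives 97 − 11.2×8.8 = -1.56 → no gain ✓.
6 of the 6 constraints hold; this profile is a separating equilibrium.

6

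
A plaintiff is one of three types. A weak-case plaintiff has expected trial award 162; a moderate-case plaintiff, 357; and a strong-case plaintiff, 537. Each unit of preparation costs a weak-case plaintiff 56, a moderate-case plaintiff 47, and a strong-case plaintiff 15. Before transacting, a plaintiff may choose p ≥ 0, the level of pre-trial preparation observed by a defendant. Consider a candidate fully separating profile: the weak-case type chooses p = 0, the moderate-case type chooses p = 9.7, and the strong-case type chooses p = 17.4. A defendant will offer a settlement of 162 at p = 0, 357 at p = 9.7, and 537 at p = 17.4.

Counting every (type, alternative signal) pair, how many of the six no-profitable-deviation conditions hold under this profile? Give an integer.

Weak-case (own payoff 162): to p=9.7 gives 357 − 56×9.7 = -186.2 → no gain ✓; to p=17.4 gives 537 − 56×17.4 = -437.4 → no gain ✓.
Moderate-case (own payoff 357 − 47×9.7 = -98.9): to p=0 gives 162 → profitable ✗; to p=17.4 gives 537 − 47×17.4 = -280.8 → no gain ✓.
Strong-case (own payoff 537 − 15×17.4 = 276): to p=0 gives 162 → no gain ✓; to p=9.7 gives 357 − 15×9.7 = 211.5 → no gain ✓.
5 of the 6 constraints hold; not an equilibrium.

5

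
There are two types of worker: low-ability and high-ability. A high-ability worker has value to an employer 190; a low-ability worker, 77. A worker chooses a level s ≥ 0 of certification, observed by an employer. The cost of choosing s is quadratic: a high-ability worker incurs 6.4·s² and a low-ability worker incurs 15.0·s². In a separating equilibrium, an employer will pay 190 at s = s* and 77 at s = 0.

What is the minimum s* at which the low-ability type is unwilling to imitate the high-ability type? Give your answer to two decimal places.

2.74

The low-ability type at s = 0 receives 77; imitating at s* yields 190 − 15.0·s*².
Indifference: 77 = 190 − 15.0·s*², so s*² = (190 − 77) / 15.0 ≈ 7.5333.
s* = √7.5333 ≈ 2.74.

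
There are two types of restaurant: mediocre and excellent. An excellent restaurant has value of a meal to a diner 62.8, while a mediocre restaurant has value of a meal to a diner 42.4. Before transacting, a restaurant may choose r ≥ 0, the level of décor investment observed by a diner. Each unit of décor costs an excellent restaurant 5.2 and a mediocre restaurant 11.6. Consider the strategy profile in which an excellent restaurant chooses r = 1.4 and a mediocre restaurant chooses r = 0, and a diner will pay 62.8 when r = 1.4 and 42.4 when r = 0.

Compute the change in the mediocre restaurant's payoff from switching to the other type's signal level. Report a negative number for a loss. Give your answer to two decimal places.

Playing r = 0 the mediocre restaurant receives 42.4.
Deviating to r = 1.4 brings payment 62.8 at cost 11.6 × 1.4 = 16.24, netting 46.56.
Gain from deviating: 46.56 − 42.4 = 4.16.
The gain is positive, so the mediocre type's incentive-compatibility constraint is violated — this profile is not a separating equilibrium.

4.16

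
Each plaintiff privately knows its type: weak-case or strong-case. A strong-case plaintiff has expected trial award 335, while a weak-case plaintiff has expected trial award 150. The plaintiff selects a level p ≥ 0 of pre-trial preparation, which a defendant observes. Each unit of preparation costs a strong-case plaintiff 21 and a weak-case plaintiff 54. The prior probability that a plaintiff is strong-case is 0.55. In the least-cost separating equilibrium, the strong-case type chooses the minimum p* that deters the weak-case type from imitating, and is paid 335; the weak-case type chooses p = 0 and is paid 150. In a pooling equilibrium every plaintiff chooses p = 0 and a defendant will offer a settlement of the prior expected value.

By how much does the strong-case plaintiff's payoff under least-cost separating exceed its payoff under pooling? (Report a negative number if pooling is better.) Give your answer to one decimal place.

11.3

Least-cost separating signal: p* solves 150 = 335 − 54·p*, so p* = (335 − 150)/54 ≈ 3.4259.
Strong-case type's separating payoff: 335 − 21 × p* = 335 − 21 × (335 − 150)/54 = 335 − 3885/54 ≈ 263.056.
Pooling payoff: 0.55 × 335 + 0.45 × 150 = 251.75.
Difference: 263.056 − 251.75 = 11.306, i.e. 11.3 to one decimal place.
The strong-case type prefers to separate.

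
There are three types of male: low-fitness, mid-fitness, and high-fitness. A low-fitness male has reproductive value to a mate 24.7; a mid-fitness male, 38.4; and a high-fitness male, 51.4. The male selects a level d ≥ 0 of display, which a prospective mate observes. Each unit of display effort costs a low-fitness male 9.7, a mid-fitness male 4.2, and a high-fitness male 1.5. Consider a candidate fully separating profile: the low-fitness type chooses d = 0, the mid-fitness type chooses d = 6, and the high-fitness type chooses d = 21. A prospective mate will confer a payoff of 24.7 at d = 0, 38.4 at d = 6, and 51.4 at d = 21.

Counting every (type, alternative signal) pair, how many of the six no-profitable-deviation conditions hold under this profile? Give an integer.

Mid-fitness (own payoff 38.4 − 4.2×6 = 13.2): to d=0 gives 24.7 → profitable ✗; to d=21 gives 51.4 − 4.2×21 = -36.8 → no gain ✓.
High-fitness (own payoff 51.4 − 1.5×21 = 19.9): to d=0 gives 24.7 → profitable ✗; to d=6 gives 38.4 − 1.5×6 = 29.4 → profitable ✗.
Low-fitness (own payoff 24.7): to d=6 gives 38.4 − 9.7×6 = -19.8 → no gain ✓; to d=21 gives 51.4 − 9.7×21 = -152.3 → no gain ✓.
3 of the 6 constraints hold; not an equilibrium.

3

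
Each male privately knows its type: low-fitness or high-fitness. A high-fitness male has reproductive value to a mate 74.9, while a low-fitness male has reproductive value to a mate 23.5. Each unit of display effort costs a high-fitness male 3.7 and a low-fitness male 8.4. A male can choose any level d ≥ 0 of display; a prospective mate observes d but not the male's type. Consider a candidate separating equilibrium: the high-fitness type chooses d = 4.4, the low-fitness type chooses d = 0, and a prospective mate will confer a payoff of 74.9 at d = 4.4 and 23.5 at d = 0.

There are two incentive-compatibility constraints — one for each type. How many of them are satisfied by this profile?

1

High-fitness type: signal → 74.9 − 3.7 × 4.4 = 58.62; deviate to 0 → 23.5. IC holds (58.62 ≥ 23.5).
Low-fitness type: stay at 0 → 23.5; mimic → 74.9 − 8.4 × 4.4 = 37.94. IC fails (23.5 < 37.94).
1 of 2 constraints hold, so this profile is not an equilibrium.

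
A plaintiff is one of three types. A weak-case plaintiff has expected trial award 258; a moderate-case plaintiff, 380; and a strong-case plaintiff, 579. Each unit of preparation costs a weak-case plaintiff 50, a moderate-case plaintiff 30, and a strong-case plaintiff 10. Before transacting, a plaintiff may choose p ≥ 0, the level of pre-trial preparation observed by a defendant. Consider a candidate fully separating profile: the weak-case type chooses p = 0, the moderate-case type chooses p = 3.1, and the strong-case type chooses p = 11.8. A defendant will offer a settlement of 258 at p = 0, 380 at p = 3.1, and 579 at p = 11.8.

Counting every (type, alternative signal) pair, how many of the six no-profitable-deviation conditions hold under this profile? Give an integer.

Weak-case (own payoff 258): to p=3.1 gives 380 − 50×3.1 = 225 → no gain ✓; to p=11.8 gives 579 − 50×11.8 = -11 → no gain ✓.
Strong-case (own payoff 579 − 10×11.8 = 461): to p=0 gives 258 → no gain ✓; to p=3.1 gives 380 − 10×3.1 = 349 → no gain ✓.
Moderate-case (own payoff 380 − 30×3.1 = 287): to p=0 gives 258 → no gain ✓; to p=11.8 gives 579 − 30×11.8 = 225 → no gain ✓.
6 of the 6 constraints hold; this profile is a separating equilibrium.

6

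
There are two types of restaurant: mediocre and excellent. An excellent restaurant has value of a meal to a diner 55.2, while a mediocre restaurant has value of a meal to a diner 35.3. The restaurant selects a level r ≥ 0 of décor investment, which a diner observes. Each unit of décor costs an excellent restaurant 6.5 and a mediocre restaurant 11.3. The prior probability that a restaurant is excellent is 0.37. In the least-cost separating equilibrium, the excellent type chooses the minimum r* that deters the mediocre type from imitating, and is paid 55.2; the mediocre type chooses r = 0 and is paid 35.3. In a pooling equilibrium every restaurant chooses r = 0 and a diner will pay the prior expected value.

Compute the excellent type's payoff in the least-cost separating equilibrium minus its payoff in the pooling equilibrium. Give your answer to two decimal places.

Least-cost separating signal: r* solves 35.3 = 55.2 − 11.3·r*, so r* = (55.2 − 35.3)/11.3 ≈ 1.7611.
Excellent type's separating payoff: 55.2 − 6.5 × r* = 55.2 − 6.5 × (55.2 − 35.3)/11.3 = 55.2 − 129.35/11.3 ≈ 43.7531.
Pooling payoff: 0.37 × 55.2 + 0.63 × 35.3 = 42.663.
Difference: 43.7531 − 42.663 = 1.0901, i.e. 1.09 to two decimal places.
The excellent type prefers to separate.

1.09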